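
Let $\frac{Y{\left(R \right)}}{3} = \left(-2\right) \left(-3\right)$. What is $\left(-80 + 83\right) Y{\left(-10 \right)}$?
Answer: $54$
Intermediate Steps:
$Y{\left(R \right)} = 18$ ($Y{\left(R \right)} = 3 \left(\left(-2\right) \left(-3\right)\right) = 3 \cdot 6 = 18$)
$\left(-80 + 83\right) Y{\left(-10 \right)} = \left(-80 + 83\right) 18 = 3 \cdot 18 = 54$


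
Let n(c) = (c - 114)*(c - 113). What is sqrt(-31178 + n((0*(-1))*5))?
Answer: 2*I*sqrt(4574) ≈ 135.26*I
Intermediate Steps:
n(c) = (-114 + c)*(-113 + c)
sqrt(-31178 + n((0*(-1))*5)) = sqrt(-31178 + (12882 + ((0*(-1))*5)**2 - 227*0*(-1)*5)) = sqrt(-31178 + (12882 + (0*5)**2 - 0*5)) = sqrt(-31178 + (12882 + 0**2 - 227*0)) = sqrt(-31178 + (12882 + 0 + 0)) = sqrt(-31178 + 12882) = sqrt(-18296) = 2*I*sqrt(4574)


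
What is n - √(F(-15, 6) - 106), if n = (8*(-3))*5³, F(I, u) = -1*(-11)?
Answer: -3000 - I*√95 ≈ -3000.0 - 9.7468*I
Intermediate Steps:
F(I, u) = 11
n = -3000 (n = -24*125 = -3000)
n - √(F(-15, 6) - 106) = -3000 - √(11 - 106) = -3000 - √(-95) = -3000 - I*√95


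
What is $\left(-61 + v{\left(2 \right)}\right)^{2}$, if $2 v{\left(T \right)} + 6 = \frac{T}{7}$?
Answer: $\frac{199809}{49} \approx 4077.7$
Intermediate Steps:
$v{\left(T \right)} = -3 + \frac{T}{14}$ ($v{\left(T \right)} = -3 + \frac{T \frac{1}{7}}{2} = -3 + \frac{\frac{1}{7} T}{2} = -3 + \frac{T}{14}$)
$\left(-61 + v{\left(2 \right)}\right)^{2} = \left(-61 + \left(-3 + \frac{1}{14} \cdot 2\right)\right)^{2} = \left(-61 + \left(-3 + \frac{1}{7}\right)\right)^{2} = \left(-61 - \frac{20}{7}\right)^{2} = \left(- \frac{447}{7}\right)^{2} = \frac{199809}{49}$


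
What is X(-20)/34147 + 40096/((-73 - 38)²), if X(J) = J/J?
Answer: 1369170433/420725187 ≈ 3.2543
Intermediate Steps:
X(J) = 1
X(-20)/34147 + 40096/((-73 - 38)²) = 1/34147 + 40096/((-73 - 38)²) = 1*(1/34147) + 40096/((-111)²) = 1/34147 + 40096/12321 = 1369170433/420725187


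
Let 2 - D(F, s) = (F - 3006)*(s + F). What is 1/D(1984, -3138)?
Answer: -1/1179386 ≈ -8.4790e-7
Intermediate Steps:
D(F, s) = 2 - (-3006 + F)*(F + s) (D(F, s) = 2 - (F - 3006)*(s + F) = 2 - (-3006 + F)*(F + s))
1/D(1984, -3138) = 1/(2 - 1*1984² + 3006*1984 + 3006*(-3138) - 1*1984*(-3138)) = 1/(2 - 1*3936256 + 5963904 - 9432828 + 6225792) = 1/(2 - 3936256 + 5963904 - 9432828 + 6225792) = 1/(-1179386) = -1/1179386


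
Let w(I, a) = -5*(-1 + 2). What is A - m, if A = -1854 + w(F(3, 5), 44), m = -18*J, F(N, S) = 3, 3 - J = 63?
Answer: -2939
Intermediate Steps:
J = -60 (J = 3 - 1*63 = 3 - 63 = -60)
w(I, a) = -5 (w(I, a) = -5*1 = -5)
m = 1080 (m = -18*(-60) = 1080)
A = -1859 (A = -1854 - 5 = -1859)
A - m = -1859 - 1*1080 = -1859 - 1080 = -2939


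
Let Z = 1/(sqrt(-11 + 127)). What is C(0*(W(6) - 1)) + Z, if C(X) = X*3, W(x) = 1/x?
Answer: sqrt(29)/58 ≈ 0.092848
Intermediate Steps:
C(X) = 3*X
Z = sqrt(29)/58 (Z = 1/(sqrt(116)) = 1/(2*sqrt(29)) = sqrt(29)/58 ≈ 0.092848)
C(0*(W(6) - 1)) + Z = 3*(0*(1/6 - 1)) + sqrt(29)/58 = 3*(0*(-5/6)) + sqrt(29)/58 = 3*0 + sqrt(29)/58 = 0 + sqrt(29)/58 = sqrt(29)/58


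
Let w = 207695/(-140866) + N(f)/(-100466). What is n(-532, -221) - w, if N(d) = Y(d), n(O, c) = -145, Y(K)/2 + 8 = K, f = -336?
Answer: -1015652972779/7076121778 ≈ -143.53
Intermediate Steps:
Y(K) = -16 + 2*K
N(d) = -16 + 2*d
w = -10384685031/7076121778 (w = 207695/(-140866) + (-16 + 2*(-336))/(-100466) = 207695*(-1/140866) + (-16 - 672)*(-1/100466) = -207695/140866 - 688*(-1/100466) = -207695/140866 + 344/50233 = -10384685031/7076121778 ≈ -1.4676)
n(-532, -221) - w = -145 - 1*(-10384685031/7076121778) = -145 + 10384685031/7076121778 = -1015652972779/7076121778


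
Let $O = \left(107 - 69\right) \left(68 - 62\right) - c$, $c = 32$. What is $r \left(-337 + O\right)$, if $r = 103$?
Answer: $-14523$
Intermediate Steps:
$O = 196$ ($O = \left(107 - 69\right) \left(68 - 62\right) - 32 = 38 \left(68 - 62\right) - 32 = 38 \cdot 6 - 32 = 228 - 32 = 196$)
$r \left(-337 + O\right) = 103 \left(-337 + 196\right) = 103 \left(-141\right) = -14523$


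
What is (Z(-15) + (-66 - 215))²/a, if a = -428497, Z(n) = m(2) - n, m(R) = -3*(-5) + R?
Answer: -62001/428497 ≈ -0.14469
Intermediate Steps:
m(R) = 15 + R
Z(n) = 17 - n (Z(n) = (15 + 2) - n = 17 - n)
(Z(-15) + (-66 - 215))²/a = ((17 - 1*(-15)) + (-66 - 215))²/(-428497) = ((17 + 15) - 281)²*(-1/428497) = (32 - 281)²*(-1/428497) = (-249)²*(-1/428497) = 62001*(-1/428497) = -62001/428497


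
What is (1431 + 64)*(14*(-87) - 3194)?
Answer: -6595940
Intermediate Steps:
(1431 + 64)*(14*(-87) - 3194) = 1495*(-1218 - 3194) = 1495*(-4412) = -6595940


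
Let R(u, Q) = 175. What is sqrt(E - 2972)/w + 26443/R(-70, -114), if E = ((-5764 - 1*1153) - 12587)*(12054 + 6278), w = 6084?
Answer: 26443/175 + 5*I*sqrt(3575503)/3042 ≈ 151.1 + 3.108*I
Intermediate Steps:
E = -357547328 (E = ((-5764 - 1153) - 12587)*18332 = (-6917 - 12587)*18332 = -19504*18332 = -357547328)
sqrt(E - 2972)/w + 26443/R(-70, -114) = sqrt(-357547328 - 2972)/6084 + 26443/175 = sqrt(-357550300)*(1/6084) + 26443*(1/175) = (10*I*sqrt(3575503))*(1/6084) + 26443/175 = 5*I*sqrt(3575503)/3042 + 26443/175 = 26443/175 + 5*I*sqrt(3575503)/3042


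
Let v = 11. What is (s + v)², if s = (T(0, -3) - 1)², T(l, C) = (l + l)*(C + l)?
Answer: 144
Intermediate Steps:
T(l, C) = 2*l*(C + l) (T(l, C) = (2*l)*(C + l) = 2*l*(C + l))
s = 1 (s = (2*0*(-3 + 0) - 1)² = (2*0*(-3) - 1)² = (0 - 1)² = (-1)² = 1)
(s + v)² = (1 + 11)² = 12² = 144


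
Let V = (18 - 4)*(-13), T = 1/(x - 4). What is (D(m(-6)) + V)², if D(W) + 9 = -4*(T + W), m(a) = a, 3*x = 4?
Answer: 109561/4 ≈ 27390.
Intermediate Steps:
x = 4/3 (x = (⅓)*4 = 4/3 ≈ 1.3333)
T = -3/8 (T = 1/(4/3 - 4) = 1/(-8/3) = -3/8 ≈ -0.37500)
D(W) = -15/2 - 4*W (D(W) = -9 - 4*(-3/8 + W) = -9 + (3/2 - 4*W) = -15/2 - 4*W)
V = -182 (V = 14*(-13) = -182)
(D(m(-6)) + V)² = ((-15/2 - 4*(-6)) - 182)² = ((-15/2 + 24) - 182)² = (33/2 - 182)² = (-331/2)² = 109561/4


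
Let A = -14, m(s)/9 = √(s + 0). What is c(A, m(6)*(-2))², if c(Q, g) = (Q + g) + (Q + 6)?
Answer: 2428 + 792*√6 ≈ 4368.0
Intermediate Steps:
m(s) = 9*√s (m(s) = 9*√(s + 0) = 9*√s)
c(Q, g) = 6 + g + 2*Q (c(Q, g) = (Q + g) + (6 + Q) = 6 + g + 2*Q)
c(A, m(6)*(-2))² = (6 + (9*√6)*(-2) + 2*(-14))² = (6 - 18*√6 - 28)² = (-22 - 18*√6)²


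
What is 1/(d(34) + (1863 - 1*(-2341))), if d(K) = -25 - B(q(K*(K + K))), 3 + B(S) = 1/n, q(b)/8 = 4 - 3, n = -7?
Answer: 7/29275 ≈ 0.00023911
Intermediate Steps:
q(b) = 8 (q(b) = 8*(4 - 3) = 8*1 = 8)
B(S) = -22/7 (B(S) = -3 + 1/(-7) = -3 - 1/7 = -22/7)
d(K) = -153/7 (d(K) = -25 - 1*(-22/7) = -25 + 22/7 = -153/7)
1/(d(34) + (1863 - 1*(-2341))) = 1/(-153/7 + (1863 - 1*(-2341))) = 1/(-153/7 + (1863 + 2341)) = 1/(-153/7 + 4204) = 1/(29275/7) = 7/29275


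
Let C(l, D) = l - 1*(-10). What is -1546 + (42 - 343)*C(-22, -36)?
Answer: 2066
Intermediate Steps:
C(l, D) = 10 + l (C(l, D) = l + 10 = 10 + l)
-1546 + (42 - 343)*C(-22, -36) = -1546 + (42 - 343)*(10 - 22) = -1546 - 301*(-12) = -1546 + 3612 = 2066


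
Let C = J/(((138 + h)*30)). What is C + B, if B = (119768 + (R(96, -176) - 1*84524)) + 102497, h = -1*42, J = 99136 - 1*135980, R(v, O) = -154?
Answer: 99053429/720 ≈ 1.3757e+5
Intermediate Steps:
J = -36844 (J = 99136 - 135980 = -36844)
h = -42
C = -9211/720 (C = -36844*1/(30*(138 - 42)) = -36844/(96*30) = -36844/2880 = -36844*1/2880 = -9211/720 ≈ -12.793)
B = 137587 (B = (119768 + (-154 - 1*84524)) + 102497 = (119768 + (-154 - 84524)) + 102497 = (119768 - 84678) + 102497 = 35090 + 102497 = 137587)
C + B = -9211/720 + 137587 = 99053429/720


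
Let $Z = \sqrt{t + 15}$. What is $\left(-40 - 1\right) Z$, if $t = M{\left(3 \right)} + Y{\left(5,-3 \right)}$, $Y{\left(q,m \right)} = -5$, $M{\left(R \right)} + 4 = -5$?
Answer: $-41$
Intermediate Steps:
$M{\left(R \right)} = -9$ ($M{\left(R \right)} = -4 - 5 = -9$)
$t = -14$ ($t = -9 - 5 = -14$)
$Z = 1$ ($Z = \sqrt{-14 + 15} = \sqrt{1} = 1$)
$\left(-40 - 1\right) Z = \left(-40 - 1\right) 1 = \left(-41\right) 1 = -41$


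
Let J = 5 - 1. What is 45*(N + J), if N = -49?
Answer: -2025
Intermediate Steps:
J = 4
45*(N + J) = 45*(-49 + 4) = 45*(-45) = -2025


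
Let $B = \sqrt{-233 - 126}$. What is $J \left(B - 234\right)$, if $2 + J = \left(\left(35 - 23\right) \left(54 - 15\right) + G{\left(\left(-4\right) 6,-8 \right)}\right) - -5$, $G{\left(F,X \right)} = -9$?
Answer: $-108108 + 462 i \sqrt{359} \approx -1.0811 \cdot 10^{5} + 8753.7 i$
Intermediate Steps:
$B = i \sqrt{359}$ ($B = \sqrt{-359} = i \sqrt{359} \approx 18.947 i$)
$J = 462$ ($J = -2 - \left(4 - \left(35 - 23\right) \left(54 - 15\right)\right) = -2 + \left(\left(12 \cdot 39 - 9\right) + 5\right) = -2 + \left(\left(468 - 9\right) + 5\right) = -2 + \left(459 + 5\right) = -2 + 464 = 462$)
$J \left(B - 234\right) = 462 \left(i \sqrt{359} - 234\right) = 462 \left(-234 + i \sqrt{359}\right) = -108108 + 462 i \sqrt{359}$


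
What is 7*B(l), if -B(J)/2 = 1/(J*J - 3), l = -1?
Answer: 7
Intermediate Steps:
B(J) = -2/(-3 + J²) (B(J) = -2/(J*J - 3) = -2/(J² - 3) = -2/(-3 + J²))
7*B(l) = 7*(-2/(-3 + (-1)²)) = 7*(-2/(-3 + 1)) = 7*(-2/(-2)) = 7*(-2*(-½)) = 7*1 = 7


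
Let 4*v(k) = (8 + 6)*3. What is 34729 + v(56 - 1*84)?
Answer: 69479/2 ≈ 34740.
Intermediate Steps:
v(k) = 21/2 (v(k) = ((8 + 6)*3)/4 = (14*3)/4 = (¼)*42 = 21/2)
34729 + v(56 - 1*84) = 34729 + 21/2 = 69479/2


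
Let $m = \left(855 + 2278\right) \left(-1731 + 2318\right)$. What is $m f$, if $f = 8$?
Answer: $14712568$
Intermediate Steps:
$m = 1839071$ ($m = 3133 \cdot 587 = 1839071$)
$m f = 1839071 \cdot 8 = 14712568$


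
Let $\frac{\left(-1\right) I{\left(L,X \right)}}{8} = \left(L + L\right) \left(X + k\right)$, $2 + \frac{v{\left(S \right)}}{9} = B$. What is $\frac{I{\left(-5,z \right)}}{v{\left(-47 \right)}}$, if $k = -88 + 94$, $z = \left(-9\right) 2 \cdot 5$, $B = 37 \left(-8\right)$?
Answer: $\frac{1120}{447} \approx 2.5056$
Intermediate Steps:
$B = -296$
$z = -90$ ($z = \left(-18\right) 5 = -90$)
$k = 6$
$v{\left(S \right)} = -2682$ ($v{\left(S \right)} = -18 + 9 \left(-296\right) = -18 - 2664 = -2682$)
$I{\left(L,X \right)} = - 16 L \left(6 + X\right)$ ($I{\left(L,X \right)} = - 8 \left(L + L\right) \left(X + 6\right) = - 8 \cdot 2 L \left(6 + X\right) = - 16 L \left(6 + X\right)$)
$\frac{I{\left(-5,z \right)}}{v{\left(-47 \right)}} = \frac{\left(-16\right) \left(-5\right) \left(6 - 90\right)}{-2682} = \left(-16\right) \left(-5\right) \left(-84\right) \left(- \frac{1}{2682}\right) = \left(-6720\right) \left(- \frac{1}{2682}\right) = \frac{1120}{447}$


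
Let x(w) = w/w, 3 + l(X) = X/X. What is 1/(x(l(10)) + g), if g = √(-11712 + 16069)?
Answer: -1/4356 + √4357/4356 ≈ 0.014924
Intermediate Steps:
g = √4357 ≈ 66.008
l(X) = -2 (l(X) = -3 + X/X = -3 + 1 = -2)
x(w) = 1
1/(x(l(10)) + g) = 1/(1 + √4357)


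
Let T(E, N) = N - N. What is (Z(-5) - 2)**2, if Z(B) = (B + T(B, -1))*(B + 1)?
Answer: 324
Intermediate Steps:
T(E, N) = 0
Z(B) = B*(1 + B) (Z(B) = (B + 0)*(B + 1) = B*(1 + B))
(Z(-5) - 2)**2 = (-5*(1 - 5) - 2)**2 = (-5*(-4) - 2)**2 = (20 - 2)**2 = 18**2 = 324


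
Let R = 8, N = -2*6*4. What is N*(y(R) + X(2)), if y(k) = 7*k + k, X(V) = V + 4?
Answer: -3360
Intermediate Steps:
X(V) = 4 + V
N = -48 (N = -12*4 = -48)
y(k) = 8*k
N*(y(R) + X(2)) = -48*(8*8 + (4 + 2)) = -48*(64 + 6) = -48*70 = -3360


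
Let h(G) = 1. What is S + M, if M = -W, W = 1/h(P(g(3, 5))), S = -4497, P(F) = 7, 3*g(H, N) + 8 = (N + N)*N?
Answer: -4498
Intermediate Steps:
g(H, N) = -8/3 + 2*N²/3 (g(H, N) = -8/3 + ((N + N)*N)/3 = -8/3 + ((2*N)*N)/3 = -8/3 + (2*N²)/3 = -8/3 + 2*N²/3)
W = 1 (W = 1/1 = 1)
M = -1 (M = -1*1 = -1)
S + M = -4497 - 1 = -4498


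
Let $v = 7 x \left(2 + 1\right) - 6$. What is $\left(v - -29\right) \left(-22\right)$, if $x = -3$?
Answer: $880$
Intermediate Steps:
$v = -69$ ($v = 7 \left(- 3 \left(2 + 1\right)\right) - 6 = 7 \left(\left(-3\right) 3\right) - 6 = 7 \left(-9\right) - 6 = -63 - 6 = -69$)
$\left(v - -29\right) \left(-22\right) = \left(-69 - -29\right) \left(-22\right) = \left(-69 + 29\right) \left(-22\right) = \left(-40\right) \left(-22\right) = 880$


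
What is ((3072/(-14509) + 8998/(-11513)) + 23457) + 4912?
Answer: 4738651897255/167042117 ≈ 28368.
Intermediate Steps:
((3072/(-14509) + 8998/(-11513)) + 23457) + 4912 = ((3072*(-1/14509) + 8998*(-1/11513)) + 23457) + 4912 = ((-3072/14509 - 8998/11513) + 23457) + 4912 = (-165919918/167042117 + 23457) + 4912 = 3918141018551/167042117 + 4912 = 4738651897255/167042117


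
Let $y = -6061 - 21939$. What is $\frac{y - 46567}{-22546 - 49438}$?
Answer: $\frac{74567}{71984} \approx 1.0359$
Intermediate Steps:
$y = -28000$
$\frac{y - 46567}{-22546 - 49438} = \frac{-28000 - 46567}{-22546 - 49438} = - \frac{74567}{-71984} = \left(-74567\right) \left(- \frac{1}{71984}\right) = \frac{74567}{71984}$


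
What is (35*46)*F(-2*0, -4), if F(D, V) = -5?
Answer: -8050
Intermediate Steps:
(35*46)*F(-2*0, -4) = (35*46)*(-5) = 1610*(-5) = -8050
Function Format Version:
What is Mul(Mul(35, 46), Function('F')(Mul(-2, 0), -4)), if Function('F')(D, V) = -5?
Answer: -8050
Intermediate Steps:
Mul(Mul(35, 46), Function('F')(Mul(-2, 0), -4)) = Mul(Mul(35, 46), -5) = Mul(1610, -5) = -8050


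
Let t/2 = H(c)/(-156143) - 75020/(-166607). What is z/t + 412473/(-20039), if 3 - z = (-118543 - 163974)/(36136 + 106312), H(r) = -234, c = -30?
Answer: -2681814096396540965/177976902926721856 ≈ -15.068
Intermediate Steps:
z = 709861/142448 (z = 3 - (-118543 - 163974)/(36136 + 106312) = 3 - (-282517)/142448 = 3 - 1*(-282517/142448) = 3 + 282517/142448 = 709861/142448 ≈ 4.9833)
t = 1808128292/2001116677 (t = 2*(-234/(-156143) - 75020/(-166607)) = 2*(-234*(-1/156143) - 75020*(-1/166607)) = 2*(18/12011 + 75020/166607) = 2*(904064146/2001116677) = 1808128292/2001116677 ≈ 0.90356)
z/t + 412473/(-20039) = 709861/(142448*(1808128292/2001116677)) + 412473/(-20039) = (709861/142448)*(2001116677/1808128292) + 412473*(-1/20039) = 1420514685451897/257564258938816 - 412473/20039 = -2681814096396540965/177976902926721856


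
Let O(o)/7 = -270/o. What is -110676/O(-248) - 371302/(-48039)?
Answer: -73214211194/5044095 ≈ -14515.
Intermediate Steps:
O(o) = -1890/o (O(o) = 7*(-270/o) = -1890/o)
-110676/O(-248) - 371302/(-48039) = -110676/((-1890/(-248))) - 371302/(-48039) = -110676/((-1890*(-1/248))) - 371302*(-1/48039) = -110676/945/124 + 371302/48039 = -110676*124/945 + 371302/48039 = -4574608/315 + 371302/48039 = -73214211194/5044095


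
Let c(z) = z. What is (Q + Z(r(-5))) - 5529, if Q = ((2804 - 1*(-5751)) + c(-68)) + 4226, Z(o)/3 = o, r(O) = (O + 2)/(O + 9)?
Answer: 28727/4 ≈ 7181.8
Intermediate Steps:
r(O) = (2 + O)/(9 + O)
Z(o) = 3*o
Q = 12713 (Q = ((2804 - 1*(-5751)) - 68) + 4226 = ((2804 + 5751) - 68) + 4226 = (8555 - 68) + 4226 = 8487 + 4226 = 12713)
(Q + Z(r(-5))) - 5529 = (12713 + 3*((2 - 5)/(9 - 5))) - 5529 = (12713 + 3*(-3/4)) - 5529 = (12713 + 3*((¼)*(-3))) - 5529 = (12713 + 3*(-¾)) - 5529 = (12713 - 9/4) - 5529 = 50843/4 - 5529 = 28727/4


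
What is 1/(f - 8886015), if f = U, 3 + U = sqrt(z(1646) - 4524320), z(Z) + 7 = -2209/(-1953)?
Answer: -8677196577/77105729390764597 - 3*I*sqrt(1917413827574)/154211458781529194 ≈ -1.1254e-7 - 2.6938e-11*I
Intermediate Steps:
z(Z) = -11462/1953 (z(Z) = -7 - 2209/(-1953) = -7 - 2209*(-1/1953) = -7 + 2209/1953 = -11462/1953)
U = -3 + I*sqrt(1917413827574)/651 (U = -3 + sqrt(-11462/1953 - 4524320) = -3 + sqrt(-8836008422/1953) = -3 + I*sqrt(1917413827574)/651 ≈ -3.0 + 2127.0*I)
f = -3 + I*sqrt(1917413827574)/651 ≈ -3.0 + 2127.0*I
1/(f - 8886015) = 1/((-3 + I*sqrt(1917413827574)/651) - 8886015) = 1/(-8886018 + I*sqrt(1917413827574)/651)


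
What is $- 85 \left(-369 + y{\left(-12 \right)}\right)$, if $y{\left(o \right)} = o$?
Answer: $32385$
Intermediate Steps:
$- 85 \left(-369 + y{\left(-12 \right)}\right) = - 85 \left(-369 - 12\right) = \left(-85\right) \left(-381\right) = 32385$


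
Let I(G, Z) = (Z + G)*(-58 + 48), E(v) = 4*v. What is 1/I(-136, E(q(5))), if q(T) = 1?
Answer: 1/1320 ≈ 0.00075758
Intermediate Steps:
I(G, Z) = -10*G - 10*Z (I(G, Z) = (G + Z)*(-10) = -10*G - 10*Z)
1/I(-136, E(q(5))) = 1/(-10*(-136) - 40) = 1/(1360 - 10*4) = 1/(1360 - 40) = 1/1320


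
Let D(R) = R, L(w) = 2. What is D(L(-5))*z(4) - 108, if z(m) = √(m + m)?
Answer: -108 + 4*√2 ≈ -102.34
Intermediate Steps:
z(m) = √2*√m (z(m) = √(2*m) = √2*√m)
D(L(-5))*z(4) - 108 = 2*(√2*√4) - 108 = 2*(√2*2) - 108 = 2*(2*√2) - 108 = 4*√2 - 108 = -108 + 4*√2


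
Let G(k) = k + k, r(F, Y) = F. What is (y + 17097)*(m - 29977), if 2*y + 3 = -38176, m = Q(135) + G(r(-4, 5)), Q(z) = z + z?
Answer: 118414275/2 ≈ 5.9207e+7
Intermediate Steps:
G(k) = 2*k
Q(z) = 2*z
m = 262 (m = 2*135 + 2*(-4) = 270 - 8 = 262)
y = -38179/2 (y = -3/2 + (½)*(-38176) = -3/2 - 19088 = -38179/2 ≈ -19090.)
(y + 17097)*(m - 29977) = (-38179/2 + 17097)*(262 - 29977) = -3985/2*(-29715) = 118414275/2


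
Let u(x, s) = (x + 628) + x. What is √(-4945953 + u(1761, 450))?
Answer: I*√4941803 ≈ 2223.0*I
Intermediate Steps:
u(x, s) = 628 + 2*x (u(x, s) = (628 + x) + x = 628 + 2*x)
√(-4945953 + u(1761, 450)) = √(-4945953 + (628 + 2*1761)) = √(-4945953 + (628 + 3522)) = √(-4945953 + 4150) = √(-4941803) = I*√4941803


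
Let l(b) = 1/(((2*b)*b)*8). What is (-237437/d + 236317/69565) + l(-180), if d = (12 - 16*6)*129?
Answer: 54944747628773/2170962259200 ≈ 25.309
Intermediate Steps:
l(b) = 1/(16*b**2) (l(b) = 1/((2*b**2)*8) = 1/(16*b**2))
d = -10836 (d = (12 - 96)*129 = -84*129 = -10836)
(-237437/d + 236317/69565) + l(-180) = (-237437/(-10836) + 236317/69565) + (1/16)/(-180)**2 = (-237437*(-1/10836) + 236317*(1/69565)) + (1/16)*(1/32400) = (237437/10836 + 236317/69565) + 1/518400 = 19078035917/753806340 + 1/518400 = 54944747628773/2170962259200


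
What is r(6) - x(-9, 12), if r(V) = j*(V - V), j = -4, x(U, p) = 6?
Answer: -6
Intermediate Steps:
r(V) = 0 (r(V) = -4*(V - V) = -4*0 = 0)
r(6) - x(-9, 12) = 0 - 1*6 = 0 - 6 = -6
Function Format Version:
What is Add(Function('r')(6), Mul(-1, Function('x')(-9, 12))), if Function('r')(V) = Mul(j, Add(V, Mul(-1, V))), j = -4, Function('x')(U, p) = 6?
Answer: -6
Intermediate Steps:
Function('r')(V) = 0 (Function('r')(V) = Mul(-4, Add(V, Mul(-1, V))) = Mul(-4, 0) = 0)
Add(Function('r')(6), Mul(-1, Function('x')(-9, 12))) = Add(0, Mul(-1, 6)) = Add(0, -6) = -6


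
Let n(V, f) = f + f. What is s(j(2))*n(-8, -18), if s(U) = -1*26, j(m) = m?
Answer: 936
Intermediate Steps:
s(U) = -26
n(V, f) = 2*f
s(j(2))*n(-8, -18) = -52*(-18) = -26*(-36) = 936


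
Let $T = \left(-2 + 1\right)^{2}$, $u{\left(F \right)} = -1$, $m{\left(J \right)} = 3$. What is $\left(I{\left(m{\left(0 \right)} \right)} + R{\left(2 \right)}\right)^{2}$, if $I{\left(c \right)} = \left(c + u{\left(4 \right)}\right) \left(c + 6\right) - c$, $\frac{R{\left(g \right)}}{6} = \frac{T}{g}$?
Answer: $324$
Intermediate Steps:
$T = 1$ ($T = \left(-1\right)^{2} = 1$)
$R{\left(g \right)} = \frac{6}{g}$ ($R{\left(g \right)} = 6 \cdot 1 \frac{1}{g} = \frac{6}{g}$)
$I{\left(c \right)} = - c + \left(-1 + c\right) \left(6 + c\right)$ ($I{\left(c \right)} = \left(c - 1\right) \left(c + 6\right) - c = \left(-1 + c\right) \left(6 + c\right) - c = - c + \left(-1 + c\right) \left(6 + c\right)$)
$\left(I{\left(m{\left(0 \right)} \right)} + R{\left(2 \right)}\right)^{2} = \left(\left(-6 + 3^{2} + 4 \cdot 3\right) + \frac{6}{2}\right)^{2} = \left(\left(-6 + 9 + 12\right) + 6 \cdot \frac{1}{2}\right)^{2} = \left(15 + 3\right)^{2} = 18^{2} = 324$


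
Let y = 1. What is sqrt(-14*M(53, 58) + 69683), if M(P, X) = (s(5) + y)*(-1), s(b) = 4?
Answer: sqrt(69753) ≈ 264.11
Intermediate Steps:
M(P, X) = -5 (M(P, X) = (4 + 1)*(-1) = 5*(-1) = -5)
sqrt(-14*M(53, 58) + 69683) = sqrt(-14*(-5) + 69683) = sqrt(70 + 69683) = sqrt(69753)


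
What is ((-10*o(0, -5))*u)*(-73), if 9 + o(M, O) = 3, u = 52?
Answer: -227760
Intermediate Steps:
o(M, O) = -6 (o(M, O) = -9 + 3 = -6)
((-10*o(0, -5))*u)*(-73) = (-10*(-6)*52)*(-73) = (60*52)*(-73) = 3120*(-73) = -227760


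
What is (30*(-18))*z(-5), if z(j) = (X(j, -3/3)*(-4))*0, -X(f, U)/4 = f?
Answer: 0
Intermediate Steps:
X(f, U) = -4*f
z(j) = 0 (z(j) = (-4*j*(-4))*0 = (16*j)*0 = 0)
(30*(-18))*z(-5) = (30*(-18))*0 = -540*0 = 0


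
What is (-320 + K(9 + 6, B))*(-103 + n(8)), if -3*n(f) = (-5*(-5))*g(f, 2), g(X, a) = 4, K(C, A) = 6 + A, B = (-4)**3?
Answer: 51534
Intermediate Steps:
B = -64
n(f) = -100/3 (n(f) = -(-5*(-5))*4/3 = -25*4/3 = -1/3*100 = -100/3)
(-320 + K(9 + 6, B))*(-103 + n(8)) = (-320 + (6 - 64))*(-103 - 100/3) = (-320 - 58)*(-409/3) = -378*(-409/3) = 51534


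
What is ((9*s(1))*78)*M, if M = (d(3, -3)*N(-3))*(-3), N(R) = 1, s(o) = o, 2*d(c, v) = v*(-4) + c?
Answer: -15795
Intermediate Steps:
d(c, v) = c/2 - 2*v (d(c, v) = (v*(-4) + c)/2 = (-4*v + c)/2 = (c - 4*v)/2 = c/2 - 2*v)
M = -45/2 (M = (((½)*3 - 2*(-3))*1)*(-3) = ((3/2 + 6)*1)*(-3) = ((15/2)*1)*(-3) = (15/2)*(-3) = -45/2 ≈ -22.500)
((9*s(1))*78)*M = ((9*1)*78)*(-45/2) = (9*78)*(-45/2) = 702*(-45/2) = -15795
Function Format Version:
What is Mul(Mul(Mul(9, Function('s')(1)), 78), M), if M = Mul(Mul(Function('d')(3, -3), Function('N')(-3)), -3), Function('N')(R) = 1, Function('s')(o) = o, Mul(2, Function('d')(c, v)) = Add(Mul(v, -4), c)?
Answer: -15795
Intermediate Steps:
Function('d')(c, v) = Add(Mul(Rational(1, 2), c), Mul(-2, v)) (Function('d')(c, v) = Mul(Rational(1, 2), Add(Mul(v, -4), c)) = Mul(Rational(1, 2), Add(Mul(-4, v), c)) = Mul(Rational(1, 2), Add(c, Mul(-4, v))) = Add(Mul(Rational(1, 2), c), Mul(-2, v)))
M = Rational(-45, 2) (M = Mul(Mul(Add(Mul(Rational(1, 2), 3), Mul(-2, -3)), 1), -3) = Mul(Mul(Add(Rational(3, 2), 6), 1), -3) = Mul(Mul(Rational(15, 2), 1), -3) = Mul(Rational(15, 2), -3) = Rational(-45, 2) ≈ -22.500)
Mul(Mul(Mul(9, Function('s')(1)), 78), M) = Mul(Mul(Mul(9, 1), 78), Rational(-45, 2)) = Mul(Mul(9, 78), Rational(-45, 2)) = Mul(702, Rational(-45, 2)) = -15795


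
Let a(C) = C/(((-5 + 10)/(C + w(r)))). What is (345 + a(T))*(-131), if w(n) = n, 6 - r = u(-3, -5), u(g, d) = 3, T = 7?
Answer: -47029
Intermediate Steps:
r = 3 (r = 6 - 1*3 = 6 - 3 = 3)
a(C) = C*(⅗ + C/5) (a(C) = C/(((-5 + 10)/(C + 3))) = C/((5/(3 + C))) = C*(⅗ + C/5))
(345 + a(T))*(-131) = (345 + (⅕)*7*(3 + 7))*(-131) = (345 + (⅕)*7*10)*(-131) = (345 + 14)*(-131) = 359*(-131) = -47029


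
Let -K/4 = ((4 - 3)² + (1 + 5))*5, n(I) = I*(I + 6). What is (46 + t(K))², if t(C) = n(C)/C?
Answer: 7744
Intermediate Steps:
n(I) = I*(6 + I)
K = -140 (K = -4*((4 - 3)² + (1 + 5))*5 = -4*(1² + 6)*5 = -4*(1 + 6)*5 = -28*5 = -4*35 = -140)
t(C) = 6 + C (t(C) = (C*(6 + C))/C = 6 + C)
(46 + t(K))² = (46 + (6 - 140))² = (46 - 134)² = (-88)² = 7744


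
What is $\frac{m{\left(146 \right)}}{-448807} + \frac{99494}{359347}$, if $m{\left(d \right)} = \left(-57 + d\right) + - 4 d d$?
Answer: $\frac{75260984383}{161277449029} \approx 0.46666$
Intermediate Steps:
$m{\left(d \right)} = -57 + d - 4 d^{2}$ ($m{\left(d \right)} = \left(-57 + d\right) - 4 d^{2} = -57 + d - 4 d^{2}$)
$\frac{m{\left(146 \right)}}{-448807} + \frac{99494}{359347} = \frac{-57 + 146 - 4 \cdot 146^{2}}{-448807} + \frac{99494}{359347} = \left(-57 + 146 - 85264\right) \left(- \frac{1}{448807}\right) + 99494 \cdot \frac{1}{359347} = \left(-57 + 146 - 85264\right) \left(- \frac{1}{448807}\right) + \frac{99494}{359347} = \left(-85175\right) \left(- \frac{1}{448807}\right) + \frac{99494}{359347} = \frac{85175}{448807} + \frac{99494}{359347} = \frac{75260984383}{161277449029}$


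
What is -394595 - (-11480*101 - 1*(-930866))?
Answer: -165981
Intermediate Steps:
-394595 - (-11480*101 - 1*(-930866)) = -394595 - (-1159480 + 930866) = -394595 - 1*(-228614) = -394595 + 228614 = -165981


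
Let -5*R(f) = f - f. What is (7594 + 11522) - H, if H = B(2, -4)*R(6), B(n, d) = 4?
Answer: 19116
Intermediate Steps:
R(f) = 0 (R(f) = -(f - f)/5 = -1/5*0 = 0)
H = 0 (H = 4*0 = 0)
(7594 + 11522) - H = (7594 + 11522) - 1*0 = 19116 + 0 = 19116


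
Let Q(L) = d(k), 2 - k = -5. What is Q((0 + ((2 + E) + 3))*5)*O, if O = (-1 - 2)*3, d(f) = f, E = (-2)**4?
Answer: -63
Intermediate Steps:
k = 7 (k = 2 - 1*(-5) = 2 + 5 = 7)
E = 16
Q(L) = 7
O = -9 (O = -3*3 = -9)
Q((0 + ((2 + E) + 3))*5)*O = 7*(-9) = -63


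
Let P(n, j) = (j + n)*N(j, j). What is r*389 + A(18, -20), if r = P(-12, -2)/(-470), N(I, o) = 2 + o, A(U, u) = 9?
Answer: 9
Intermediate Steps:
P(n, j) = (2 + j)*(j + n) (P(n, j) = (j + n)*(2 + j) = (2 + j)*(j + n))
r = 0 (r = ((2 - 2)*(-2 - 12))/(-470) = (0*(-14))*(-1/470) = 0*(-1/470) = 0)
r*389 + A(18, -20) = 0*389 + 9 = 0 + 9 = 9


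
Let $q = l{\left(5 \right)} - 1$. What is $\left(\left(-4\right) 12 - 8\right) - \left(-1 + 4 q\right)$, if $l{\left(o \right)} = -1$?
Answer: $-47$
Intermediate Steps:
$q = -2$ ($q = -1 - 1 = -2$)
$\left(\left(-4\right) 12 - 8\right) - \left(-1 + 4 q\right) = \left(\left(-4\right) 12 - 8\right) + \left(1 - -8\right) = \left(-48 - 8\right) + \left(1 + 8\right) = -56 + 9 = -47$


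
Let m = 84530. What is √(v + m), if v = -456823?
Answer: I*√372293 ≈ 610.16*I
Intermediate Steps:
√(v + m) = √(-456823 + 84530) = √(-372293) = I*√372293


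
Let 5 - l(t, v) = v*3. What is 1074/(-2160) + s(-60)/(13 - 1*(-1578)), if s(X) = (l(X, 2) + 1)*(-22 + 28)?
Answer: -179/360 ≈ -0.49722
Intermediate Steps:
l(t, v) = 5 - 3*v (l(t, v) = 5 - v*3 = 5 - 3*v)
s(X) = 0 (s(X) = ((5 - 3*2) + 1)*(-22 + 28) = ((5 - 6) + 1)*6 = (-1 + 1)*6 = 0*6 = 0)
1074/(-2160) + s(-60)/(13 - 1*(-1578)) = 1074/(-2160) + 0/(13 - 1*(-1578)) = 1074*(-1/2160) + 0/(13 + 1578) = -179/360 + 0/1591 = -179/360 + 0*(1/1591) = -179/360 + 0 = -179/360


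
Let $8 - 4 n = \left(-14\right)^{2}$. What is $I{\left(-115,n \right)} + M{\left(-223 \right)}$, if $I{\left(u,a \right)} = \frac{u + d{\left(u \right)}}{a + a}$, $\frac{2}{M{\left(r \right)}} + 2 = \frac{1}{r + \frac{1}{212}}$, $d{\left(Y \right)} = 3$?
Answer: $\frac{431411}{2226907} \approx 0.19373$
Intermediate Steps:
$M{\left(r \right)} = \frac{2}{-2 + \frac{1}{\frac{1}{212} + r}}$ ($M{\left(r \right)} = \frac{2}{-2 + \frac{1}{r + \frac{1}{212}}} = \frac{2}{-2 + \frac{1}{\frac{1}{212} + r}}$)
$n = -47$ ($n = 2 - \frac{\left(-14\right)^{2}}{4} = 2 - 49 = -47$)
$I{\left(u,a \right)} = \frac{3 + u}{2 a}$ ($I{\left(u,a \right)} = \frac{u + 3}{a + a} = \frac{3 + u}{2 a}$)
$I{\left(-115,n \right)} + M{\left(-223 \right)} = \frac{3 - 115}{2 \left(-47\right)} + \frac{-1 - -47276}{-105 + 212 \left(-223\right)} = \frac{1}{2} \left(- \frac{1}{47}\right) \left(-112\right) + \frac{-1 + 47276}{-105 - 47276} = \frac{56}{47} + \frac{1}{-47381} \cdot 47275 = \frac{56}{47} - \frac{47275}{47381} = \frac{431411}{2226907}$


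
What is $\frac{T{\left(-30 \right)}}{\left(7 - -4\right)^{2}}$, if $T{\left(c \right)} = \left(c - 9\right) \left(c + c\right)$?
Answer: $\frac{2340}{121} \approx 19.339$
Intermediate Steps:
$T{\left(c \right)} = 2 c \left(-9 + c\right)$ ($T{\left(c \right)} = \left(-9 + c\right) 2 c = 2 c \left(-9 + c\right)$)
$\frac{T{\left(-30 \right)}}{\left(7 - -4\right)^{2}} = \frac{2 \left(-30\right) \left(-9 - 30\right)}{\left(7 - -4\right)^{2}} = \frac{2 \left(-30\right) \left(-39\right)}{\left(7 + 4\right)^{2}} = \frac{2340}{11^{2}} = \frac{2340}{121}$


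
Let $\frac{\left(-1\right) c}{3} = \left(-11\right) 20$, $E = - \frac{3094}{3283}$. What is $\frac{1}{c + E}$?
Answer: $\frac{469}{309098} \approx 0.0015173$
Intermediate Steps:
$E = - \frac{442}{469}$ ($E = \left(-3094\right) \frac{1}{3283} = - \frac{442}{469} \approx -0.94243$)
$c = 660$ ($c = - 3 \left(\left(-11\right) 20\right) = \left(-3\right) \left(-220\right) = 660$)
$\frac{1}{c + E} = \frac{1}{660 - \frac{442}{469}} = \frac{1}{\frac{309098}{469}} = \frac{469}{309098}$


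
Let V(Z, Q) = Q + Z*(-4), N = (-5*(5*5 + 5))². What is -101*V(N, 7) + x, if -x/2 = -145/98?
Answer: 445375502/49 ≈ 9.0893e+6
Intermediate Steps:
x = 145/49 (x = -(-290)/98 = -2*(-145/98) = 145/49 ≈ 2.9592)
N = 22500 (N = (-5*(25 + 5))² = (-5*30)² = (-150)² = 22500)
V(Z, Q) = Q - 4*Z
-101*V(N, 7) + x = -101*(7 - 4*22500) + 145/49 = -101*(7 - 90000) + 145/49 = -101*(-89993) + 145/49 = 9089293 + 145/49 = 445375502/49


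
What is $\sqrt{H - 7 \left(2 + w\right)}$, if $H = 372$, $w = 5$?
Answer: $\sqrt{323} \approx 17.972$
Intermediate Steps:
$\sqrt{H - 7 \left(2 + w\right)} = \sqrt{372 - 7 \left(2 + 5\right)} = \sqrt{372 - 49} = \sqrt{323}$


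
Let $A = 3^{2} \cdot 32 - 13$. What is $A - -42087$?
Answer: $42362$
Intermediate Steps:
$A = 275$ ($A = 9 \cdot 32 - 13 = 288 - 13 = 275$)
$A - -42087 = 275 - -42087 = 275 + 42087 = 42362$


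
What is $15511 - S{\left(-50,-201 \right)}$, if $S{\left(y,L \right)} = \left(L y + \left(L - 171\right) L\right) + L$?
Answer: $-69110$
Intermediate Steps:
$S{\left(y,L \right)} = L + L y + L \left(-171 + L\right)$ ($S{\left(y,L \right)} = \left(L y + \left(-171 + L\right) L\right) + L = \left(L y + L \left(-171 + L\right)\right) + L = L + L y + L \left(-171 + L\right)$)
$15511 - S{\left(-50,-201 \right)} = 15511 - - 201 \left(-170 - 201 - 50\right) = 15511 - \left(-201\right) \left(-421\right) = 15511 - 84621 = -69110$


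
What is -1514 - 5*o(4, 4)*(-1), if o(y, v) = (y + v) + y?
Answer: -1454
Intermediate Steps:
o(y, v) = v + 2*y (o(y, v) = (v + y) + y = v + 2*y)
-1514 - 5*o(4, 4)*(-1) = -1514 - 5*(4 + 2*4)*(-1) = -1514 - 5*(4 + 8)*(-1) = -1514 - 5*12*(-1) = -1514 - 60*(-1) = -1514 - 1*(-60) = -1514 + 60 = -1454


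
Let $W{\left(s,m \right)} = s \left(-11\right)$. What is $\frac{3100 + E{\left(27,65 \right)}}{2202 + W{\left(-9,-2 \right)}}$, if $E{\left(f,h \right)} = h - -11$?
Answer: $\frac{3176}{2301} \approx 1.3803$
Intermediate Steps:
$E{\left(f,h \right)} = 11 + h$ ($E{\left(f,h \right)} = h + 11 = 11 + h$)
$W{\left(s,m \right)} = - 11 s$
$\frac{3100 + E{\left(27,65 \right)}}{2202 + W{\left(-9,-2 \right)}} = \frac{3100 + \left(11 + 65\right)}{2202 - -99} = \frac{3100 + 76}{2202 + 99} = \frac{3176}{2301}$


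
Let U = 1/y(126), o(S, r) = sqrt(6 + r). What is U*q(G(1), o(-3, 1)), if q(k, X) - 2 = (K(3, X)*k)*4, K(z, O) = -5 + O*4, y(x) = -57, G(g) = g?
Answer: 6/19 - 16*sqrt(7)/57 ≈ -0.42688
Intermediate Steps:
K(z, O) = -5 + 4*O
q(k, X) = 2 + 4*k*(-5 + 4*X) (q(k, X) = 2 + ((-5 + 4*X)*k)*4 = 2 + (k*(-5 + 4*X))*4 = 2 + 4*k*(-5 + 4*X))
U = -1/57 (U = 1/(-57) = -1/57 ≈ -0.017544)
U*q(G(1), o(-3, 1)) = -(2 - 20*1 + 16*sqrt(6 + 1)*1)/57 = -(2 - 20 + 16*sqrt(7)*1)/57 = -(2 - 20 + 16*sqrt(7))/57 = -(-18 + 16*sqrt(7))/57 = 6/19 - 16*sqrt(7)/57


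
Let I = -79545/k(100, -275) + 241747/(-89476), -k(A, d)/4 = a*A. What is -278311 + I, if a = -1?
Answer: -498403804081/1789520 ≈ -2.7851e+5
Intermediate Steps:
k(A, d) = 4*A (k(A, d) = -(-4)*A = 4*A)
I = -360703361/1789520 (I = -79545/(4*100) + 241747/(-89476) = -79545/400 + 241747*(-1/89476) = -79545*1/400 - 241747/89476 = -15909/80 - 241747/89476 = -360703361/1789520 ≈ -201.56)
-278311 + I = -278311 - 360703361/1789520 = -498403804081/1789520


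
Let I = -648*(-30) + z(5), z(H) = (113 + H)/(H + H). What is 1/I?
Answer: 5/97259 ≈ 5.1409e-5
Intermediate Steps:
z(H) = (113 + H)/(2*H) (z(H) = (113 + H)/((2*H)) = (113 + H)*(1/(2*H)) = (113 + H)/(2*H))
I = 97259/5 (I = -648*(-30) + (1/2)*(113 + 5)/5 = 19440 + (1/2)*(1/5)*118 = 19440 + 59/5 = 97259/5 ≈ 19452.)
1/I = 1/(97259/5) = 5/97259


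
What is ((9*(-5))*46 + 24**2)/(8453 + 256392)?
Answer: -1494/264845 ≈ -0.0056410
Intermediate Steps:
((9*(-5))*46 + 24**2)/(8453 + 256392) = (-45*46 + 576)/264845 = (-2070 + 576)*(1/264845) = -1494*1/264845 = -1494/264845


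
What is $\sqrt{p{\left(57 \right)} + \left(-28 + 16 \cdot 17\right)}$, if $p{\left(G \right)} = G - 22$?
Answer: $3 \sqrt{31} \approx 16.703$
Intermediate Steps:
$p{\left(G \right)} = -22 + G$
$\sqrt{p{\left(57 \right)} + \left(-28 + 16 \cdot 17\right)} = \sqrt{\left(-22 + 57\right) + \left(-28 + 16 \cdot 17\right)} = \sqrt{35 + \left(-28 + 272\right)} = \sqrt{35 + 244} = \sqrt{279} = 3 \sqrt{31}$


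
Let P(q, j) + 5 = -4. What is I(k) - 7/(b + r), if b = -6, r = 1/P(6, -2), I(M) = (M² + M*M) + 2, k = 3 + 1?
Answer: 1933/55 ≈ 35.145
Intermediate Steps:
P(q, j) = -9 (P(q, j) = -5 - 4 = -9)
k = 4
I(M) = 2 + 2*M² (I(M) = (M² + M²) + 2 = 2*M² + 2 = 2 + 2*M²)
r = -⅑ (r = 1/(-9) = -⅑ ≈ -0.11111)
I(k) - 7/(b + r) = (2 + 2*4²) - 7/(-6 - ⅑) = (2 + 2*16) - 7/(-55/9) = (2 + 32) - 7*(-9/55) = 34 + 63/55 = 1933/55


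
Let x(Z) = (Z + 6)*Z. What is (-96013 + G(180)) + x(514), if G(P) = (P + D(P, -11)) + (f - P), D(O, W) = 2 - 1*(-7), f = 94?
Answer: 171370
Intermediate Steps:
D(O, W) = 9 (D(O, W) = 2 + 7 = 9)
G(P) = 103 (G(P) = (P + 9) + (94 - P) = (9 + P) + (94 - P) = 103)
x(Z) = Z*(6 + Z) (x(Z) = (6 + Z)*Z = Z*(6 + Z))
(-96013 + G(180)) + x(514) = (-96013 + 103) + 514*(6 + 514) = -95910 + 514*520 = -95910 + 267280 = 171370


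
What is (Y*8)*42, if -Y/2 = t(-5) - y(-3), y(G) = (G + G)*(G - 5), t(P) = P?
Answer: 35616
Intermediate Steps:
y(G) = 2*G*(-5 + G) (y(G) = (2*G)*(-5 + G) = 2*G*(-5 + G))
Y = 106 (Y = -2*(-5 - 2*(-3)*(-5 - 3)) = -2*(-5 - 2*(-3)*(-8)) = -2*(-5 - 1*48) = -2*(-5 - 48) = -2*(-53) = 106)
(Y*8)*42 = (106*8)*42 = 848*42 = 35616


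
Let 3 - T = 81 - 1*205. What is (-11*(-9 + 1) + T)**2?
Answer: 46225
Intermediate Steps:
T = 127 (T = 3 - (81 - 1*205) = 3 - (81 - 205) = 3 - 1*(-124) = 3 + 124 = 127)
(-11*(-9 + 1) + T)**2 = (-11*(-9 + 1) + 127)**2 = (-11*(-8) + 127)**2 = (88 + 127)**2 = 215**2 = 46225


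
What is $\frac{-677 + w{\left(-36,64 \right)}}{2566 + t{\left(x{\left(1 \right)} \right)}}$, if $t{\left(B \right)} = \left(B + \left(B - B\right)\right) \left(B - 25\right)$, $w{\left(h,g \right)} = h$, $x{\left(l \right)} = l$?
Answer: $- \frac{23}{82} \approx -0.28049$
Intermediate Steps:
$t{\left(B \right)} = B \left(-25 + B\right)$ ($t{\left(B \right)} = \left(B + 0\right) \left(-25 + B\right) = B \left(-25 + B\right)$)
$\frac{-677 + w{\left(-36,64 \right)}}{2566 + t{\left(x{\left(1 \right)} \right)}} = \frac{-677 - 36}{2566 + 1 \left(-25 + 1\right)} = - \frac{713}{2566 + 1 \left(-24\right)} = - \frac{713}{2566 - 24} = - \frac{713}{2542} = \left(-713\right) \frac{1}{2542} = - \frac{23}{82}$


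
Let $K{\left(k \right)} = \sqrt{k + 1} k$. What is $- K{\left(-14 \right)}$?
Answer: $14 i \sqrt{13} \approx 50.478 i$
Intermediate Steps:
$K{\left(k \right)} = k \sqrt{1 + k}$ ($K{\left(k \right)} = \sqrt{1 + k} k = k \sqrt{1 + k}$)
$- K{\left(-14 \right)} = - \left(-14\right) \sqrt{1 - 14} = - \left(-14\right) \sqrt{-13} = - \left(-14\right) i \sqrt{13} = 14 i \sqrt{13}$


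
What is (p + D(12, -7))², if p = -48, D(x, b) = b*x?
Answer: 17424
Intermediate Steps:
(p + D(12, -7))² = (-48 - 7*12)² = (-48 - 84)² = (-132)² = 17424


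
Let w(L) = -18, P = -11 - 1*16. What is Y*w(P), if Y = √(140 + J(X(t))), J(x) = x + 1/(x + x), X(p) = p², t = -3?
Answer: -3*√5366 ≈ -219.76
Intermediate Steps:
P = -27 (P = -11 - 16 = -27)
J(x) = x + 1/(2*x)
Y = √5366/6 (Y = √(140 + ((-3)² + 1/(2*((-3)²)))) = √(140 + (9 + (½)/9)) = √(140 + (9 + (½)*(⅑))) = √(140 + (9 + 1/18)) = √(140 + 163/18) = √(2683/18) = √5366/6 ≈ 12.209)
Y*w(P) = (√5366/6)*(-18) = -3*√5366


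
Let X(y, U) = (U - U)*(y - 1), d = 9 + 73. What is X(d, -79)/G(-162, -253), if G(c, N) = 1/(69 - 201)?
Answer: 0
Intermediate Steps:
G(c, N) = -1/132 (G(c, N) = 1/(-132) = -1/132)
d = 82
X(y, U) = 0 (X(y, U) = 0*(-1 + y) = 0)
X(d, -79)/G(-162, -253) = 0/(-1/132) = 0*(-132) = 0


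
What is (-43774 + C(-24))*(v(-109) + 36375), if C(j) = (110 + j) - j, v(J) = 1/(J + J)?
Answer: -173122280168/109 ≈ -1.5883e+9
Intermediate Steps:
v(J) = 1/(2*J)
C(j) = 110
(-43774 + C(-24))*(v(-109) + 36375) = (-43774 + 110)*((½)/(-109) + 36375) = -43664*((½)*(-1/109) + 36375) = -43664*(-1/218 + 36375) = -43664*7929749/218 = -173122280168/109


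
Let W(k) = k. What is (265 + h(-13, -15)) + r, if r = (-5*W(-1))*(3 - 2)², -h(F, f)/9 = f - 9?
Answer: 486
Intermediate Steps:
h(F, f) = 81 - 9*f (h(F, f) = -9*(f - 9) = -9*(-9 + f) = 81 - 9*f)
r = 5 (r = (-5*(-1))*(3 - 2)² = 5*1² = 5*1 = 5)
(265 + h(-13, -15)) + r = (265 + (81 - 9*(-15))) + 5 = (265 + (81 + 135)) + 5 = (265 + 216) + 5 = 481 + 5 = 486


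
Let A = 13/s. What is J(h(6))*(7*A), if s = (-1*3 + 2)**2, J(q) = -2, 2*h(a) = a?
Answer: -182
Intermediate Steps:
h(a) = a/2
s = 1 (s = (-3 + 2)**2 = (-1)**2 = 1)
A = 13 (A = 13/1 = 13*1 = 13)
J(h(6))*(7*A) = -14*13 = -2*91 = -182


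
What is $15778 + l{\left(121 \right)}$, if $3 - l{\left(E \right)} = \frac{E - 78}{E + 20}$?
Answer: $\frac{2225078}{141} \approx 15781.0$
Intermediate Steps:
$l{\left(E \right)} = 3 - \frac{-78 + E}{20 + E}$ ($l{\left(E \right)} = 3 - \frac{E - 78}{E + 20} = 3 - \frac{-78 + E}{20 + E}$)
$15778 + l{\left(121 \right)} = 15778 + \frac{2 \left(69 + 121\right)}{20 + 121} = 15778 + 2 \cdot \frac{1}{141} \cdot 190 = 15778 + \frac{380}{141} = \frac{2225078}{141}$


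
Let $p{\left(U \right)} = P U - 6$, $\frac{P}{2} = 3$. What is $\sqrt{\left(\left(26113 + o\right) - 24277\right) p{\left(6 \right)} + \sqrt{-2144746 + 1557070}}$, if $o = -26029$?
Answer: $\sqrt{-725790 + 2 i \sqrt{146919}} \approx 0.45 + 851.93 i$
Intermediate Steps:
$P = 6$ ($P = 2 \cdot 3 = 6$)
$p{\left(U \right)} = -6 + 6 U$ ($p{\left(U \right)} = 6 U - 6 = -6 + 6 U$)
$\sqrt{\left(\left(26113 + o\right) - 24277\right) p{\left(6 \right)} + \sqrt{-2144746 + 1557070}} = \sqrt{\left(\left(26113 - 26029\right) - 24277\right) \left(-6 + 6 \cdot 6\right) + \sqrt{-2144746 + 1557070}} = \sqrt{\left(84 - 24277\right) \left(-6 + 36\right) + \sqrt{-587676}} = \sqrt{\left(-24193\right) 30 + 2 i \sqrt{146919}} = \sqrt{-725790 + 2 i \sqrt{146919}}$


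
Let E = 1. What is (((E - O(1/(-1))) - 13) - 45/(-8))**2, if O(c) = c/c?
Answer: 3481/64 ≈ 54.391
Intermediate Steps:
O(c) = 1
(((E - O(1/(-1))) - 13) - 45/(-8))**2 = (((1 - 1*1) - 13) - 45/(-8))**2 = (((1 - 1) - 13) - 45*(-1/8))**2 = ((0 - 13) + 45/8)**2 = (-13 + 45/8)**2 = (-59/8)**2 = 3481/64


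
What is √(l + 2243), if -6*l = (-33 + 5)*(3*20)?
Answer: 29*√3 ≈ 50.229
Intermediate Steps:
l = 280 (l = -(-33 + 5)*3*20/6 = -(-14)*60/3 = -⅙*(-1680) = 280)
√(l + 2243) = √(280 + 2243) = √2523 = 29*√3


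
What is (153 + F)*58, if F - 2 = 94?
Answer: 14442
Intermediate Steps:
F = 96 (F = 2 + 94 = 96)
(153 + F)*58 = (153 + 96)*58 = 249*58 = 14442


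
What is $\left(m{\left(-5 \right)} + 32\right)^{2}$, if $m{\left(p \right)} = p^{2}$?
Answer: $3249$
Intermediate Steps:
$\left(m{\left(-5 \right)} + 32\right)^{2} = \left(\left(-5\right)^{2} + 32\right)^{2} = \left(25 + 32\right)^{2} = 57^{2} = 3249$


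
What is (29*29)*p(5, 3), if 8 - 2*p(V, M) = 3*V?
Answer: -5887/2 ≈ -2943.5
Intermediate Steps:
p(V, M) = 4 - 3*V/2
(29*29)*p(5, 3) = (29*29)*(4 - 3/2*5) = 841*(4 - 15/2) = 841*(-7/2) = -5887/2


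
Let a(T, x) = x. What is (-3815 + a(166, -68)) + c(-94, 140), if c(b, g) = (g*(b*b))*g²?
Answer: 24245980117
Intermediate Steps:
c(b, g) = b²*g³ (c(b, g) = (g*b²)*g² = b²*g³)
(-3815 + a(166, -68)) + c(-94, 140) = (-3815 - 68) + (-94)²*140³ = -3883 + 8836*2744000 = -3883 + 24245984000 = 24245980117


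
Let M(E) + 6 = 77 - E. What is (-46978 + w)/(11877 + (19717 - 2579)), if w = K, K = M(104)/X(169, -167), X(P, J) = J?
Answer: -7845293/4845505 ≈ -1.6191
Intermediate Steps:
M(E) = 71 - E (M(E) = -6 + (77 - E) = 71 - E)
K = 33/167 (K = (71 - 1*104)/(-167) = (71 - 104)*(-1/167) = -33*(-1/167) = 33/167 ≈ 0.19760)
w = 33/167 ≈ 0.19760
(-46978 + w)/(11877 + (19717 - 2579)) = (-46978 + 33/167)/(11877 + (19717 - 2579)) = -7845293/(167*(11877 + 17138)) = -7845293/167/29015 = -7845293/167*1/29015 = -7845293/4845505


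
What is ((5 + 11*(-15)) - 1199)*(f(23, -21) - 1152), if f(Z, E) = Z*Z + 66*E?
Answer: 2730231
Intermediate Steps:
f(Z, E) = Z**2 + 66*E
((5 + 11*(-15)) - 1199)*(f(23, -21) - 1152) = ((5 + 11*(-15)) - 1199)*((23**2 + 66*(-21)) - 1152) = ((5 - 165) - 1199)*((529 - 1386) - 1152) = (-160 - 1199)*(-857 - 1152) = -1359*(-2009) = 2730231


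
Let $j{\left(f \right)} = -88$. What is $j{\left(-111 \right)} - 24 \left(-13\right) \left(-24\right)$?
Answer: $-7576$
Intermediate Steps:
$j{\left(-111 \right)} - 24 \left(-13\right) \left(-24\right) = -88 - 24 \left(-13\right) \left(-24\right) = -88 - \left(-312\right) \left(-24\right) = -88 - 7488 = -7576$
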